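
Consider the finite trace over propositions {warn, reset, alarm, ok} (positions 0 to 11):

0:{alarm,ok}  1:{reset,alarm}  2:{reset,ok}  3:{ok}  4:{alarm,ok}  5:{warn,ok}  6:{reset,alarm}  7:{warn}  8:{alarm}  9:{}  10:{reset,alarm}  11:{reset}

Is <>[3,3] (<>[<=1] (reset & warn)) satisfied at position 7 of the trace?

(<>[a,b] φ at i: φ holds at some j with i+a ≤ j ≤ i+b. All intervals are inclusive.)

False

Check <>[<=1] (reset & warn) at each j in [10,10]:
  j=10: fails (none in [10,11])
No position in the window satisfies it → formula fails.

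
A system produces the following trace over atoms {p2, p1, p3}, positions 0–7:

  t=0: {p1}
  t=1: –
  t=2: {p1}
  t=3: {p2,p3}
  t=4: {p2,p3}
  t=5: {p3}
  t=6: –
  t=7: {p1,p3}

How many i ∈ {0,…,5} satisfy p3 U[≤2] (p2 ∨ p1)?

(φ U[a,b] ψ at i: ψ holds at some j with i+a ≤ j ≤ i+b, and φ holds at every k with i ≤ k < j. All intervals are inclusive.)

Evaluate at each i in [0,5]:
  i=0: ✓ (rhs at j=0)
  i=1: ✗ (lhs fails at k=1 before rhs at j=2)
  i=2: ✓ (rhs at j=2)
  i=3: ✓ (rhs at j=3)
  i=4: ✓ (rhs at j=4)
  i=5: ✗ (lhs fails at k=6 before rhs at j=7)
Positions where it holds: {0, 2, 3, 4} → 4.

4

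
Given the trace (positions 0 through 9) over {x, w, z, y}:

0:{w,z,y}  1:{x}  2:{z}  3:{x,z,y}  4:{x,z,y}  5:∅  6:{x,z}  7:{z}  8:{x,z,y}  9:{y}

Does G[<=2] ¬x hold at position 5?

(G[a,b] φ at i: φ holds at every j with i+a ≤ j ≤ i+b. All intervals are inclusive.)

False

Check ¬x at every j in [5,7]:
  j=5: true
  j=6: false
  j=7: true
Fails at j=6 → formula fails.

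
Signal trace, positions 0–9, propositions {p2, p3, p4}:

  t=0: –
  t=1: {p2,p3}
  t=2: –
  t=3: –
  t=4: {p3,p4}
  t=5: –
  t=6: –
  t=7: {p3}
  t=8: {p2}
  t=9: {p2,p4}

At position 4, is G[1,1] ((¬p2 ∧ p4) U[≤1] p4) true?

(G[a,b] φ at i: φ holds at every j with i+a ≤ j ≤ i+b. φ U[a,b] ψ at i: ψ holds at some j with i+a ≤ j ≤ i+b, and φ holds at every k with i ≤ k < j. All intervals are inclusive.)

Check ((¬p2 ∧ p4) U[≤1] p4) at every j in [5,5]:
  j=5: fails
Fails at j=5 → formula fails.

False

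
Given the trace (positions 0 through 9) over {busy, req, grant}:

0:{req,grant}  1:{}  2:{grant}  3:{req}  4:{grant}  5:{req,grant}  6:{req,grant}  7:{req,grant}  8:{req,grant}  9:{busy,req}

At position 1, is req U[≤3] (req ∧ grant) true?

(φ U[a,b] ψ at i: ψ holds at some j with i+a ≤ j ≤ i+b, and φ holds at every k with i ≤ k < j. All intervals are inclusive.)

Need some j in [1,4] with (req ∧ grant), and req at every k in [1,j-1].
  j=1: (req ∧ grant) false.
  j=2: (req ∧ grant) false.
  j=3: (req ∧ grant) false.
  j=4: (req ∧ grant) false.
No j in the window works → until fails.

No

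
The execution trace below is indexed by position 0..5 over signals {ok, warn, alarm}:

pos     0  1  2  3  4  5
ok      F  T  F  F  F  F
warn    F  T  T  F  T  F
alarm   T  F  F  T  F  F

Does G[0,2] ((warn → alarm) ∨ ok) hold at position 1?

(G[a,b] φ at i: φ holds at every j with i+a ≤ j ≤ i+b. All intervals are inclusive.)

No

Check ((warn → alarm) ∨ ok) at every j in [1,3]:
  j=1: true
  j=2: false
  j=3: true
Fails at j=2 → formula fails.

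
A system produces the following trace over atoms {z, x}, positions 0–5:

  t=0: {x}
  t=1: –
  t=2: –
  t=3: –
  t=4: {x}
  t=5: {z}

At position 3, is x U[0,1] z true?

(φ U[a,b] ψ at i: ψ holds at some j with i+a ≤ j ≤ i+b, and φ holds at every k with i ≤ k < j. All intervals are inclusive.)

Need some j in [3,4] with z, and x at every k in [3,j-1].
  j=3: z false.
  j=4: z false.
No j in the window works → until fails.

No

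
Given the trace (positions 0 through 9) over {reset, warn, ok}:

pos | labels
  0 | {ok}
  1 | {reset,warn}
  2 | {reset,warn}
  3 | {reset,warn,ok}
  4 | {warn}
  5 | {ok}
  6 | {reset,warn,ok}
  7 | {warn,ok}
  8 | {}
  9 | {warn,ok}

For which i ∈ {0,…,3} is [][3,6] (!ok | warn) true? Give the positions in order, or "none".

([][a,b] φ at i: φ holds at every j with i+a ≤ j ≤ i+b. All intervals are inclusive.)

Evaluate at each i in [0,3]:
  i=0: ✗ (fails at j=5)
  i=1: ✗ (fails at j=5)
  i=2: ✗ (fails at j=5)
  i=3: ✓ (all of [6,9])

3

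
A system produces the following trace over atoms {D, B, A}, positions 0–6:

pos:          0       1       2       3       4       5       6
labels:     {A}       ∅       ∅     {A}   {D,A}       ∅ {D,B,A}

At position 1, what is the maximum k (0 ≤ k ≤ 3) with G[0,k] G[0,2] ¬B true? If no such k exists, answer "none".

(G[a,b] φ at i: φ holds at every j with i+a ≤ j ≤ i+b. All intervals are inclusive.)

2

G[0,2] ¬B must hold from j=1 onward; find where it first fails.
  j=1: holds
  j=2: holds
  j=3: holds
  j=4: fails
Holds on [1,3], so largest k = 2.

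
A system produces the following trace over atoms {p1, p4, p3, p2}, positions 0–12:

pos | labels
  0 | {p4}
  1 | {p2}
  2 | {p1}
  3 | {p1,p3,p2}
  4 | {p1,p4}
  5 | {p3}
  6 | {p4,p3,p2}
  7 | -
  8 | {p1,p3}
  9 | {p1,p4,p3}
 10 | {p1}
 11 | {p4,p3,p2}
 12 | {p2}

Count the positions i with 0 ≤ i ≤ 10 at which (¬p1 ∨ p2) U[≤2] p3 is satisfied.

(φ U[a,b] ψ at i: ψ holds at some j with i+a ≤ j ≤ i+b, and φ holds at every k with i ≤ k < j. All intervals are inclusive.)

6

Evaluate at each i in [0,10]:
  i=0: ✗ (no rhs in [0,2])
  i=1: ✗ (lhs fails at k=2 before rhs at j=3)
  i=2: ✗ (lhs fails at k=2 before rhs at j=3)
  i=3: ✓ (rhs at j=3)
  i=4: ✗ (lhs fails at k=4 before rhs at j=5)
  i=5: ✓ (rhs at j=5)
  i=6: ✓ (rhs at j=6)
  i=7: ✓ (rhs at j=8; lhs holds on [7,7])
  i=8: ✓ (rhs at j=8)
  i=9: ✓ (rhs at j=9)
  i=10: ✗ (lhs fails at k=10 before rhs at j=11)
Positions where it holds: {3, 5, 6, 7, 8, 9} → 6.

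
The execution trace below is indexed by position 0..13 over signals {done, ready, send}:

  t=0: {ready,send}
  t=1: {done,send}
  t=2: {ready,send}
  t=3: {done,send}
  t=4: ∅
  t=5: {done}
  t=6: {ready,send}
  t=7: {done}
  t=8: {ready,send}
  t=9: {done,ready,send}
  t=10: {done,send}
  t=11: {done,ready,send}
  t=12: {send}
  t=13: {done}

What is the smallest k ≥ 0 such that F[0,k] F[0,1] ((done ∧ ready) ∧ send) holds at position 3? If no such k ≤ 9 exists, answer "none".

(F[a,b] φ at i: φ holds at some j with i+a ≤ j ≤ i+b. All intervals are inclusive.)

Scan j = 3,4,… for F[0,1] ((done ∧ ready) ∧ send):
  j=3: fails
  j=4: fails
  j=5: fails
  j=6: fails
  j=7: fails
  j=8: holds
First hit at j=8, so smallest k = 8-3 = 5.

5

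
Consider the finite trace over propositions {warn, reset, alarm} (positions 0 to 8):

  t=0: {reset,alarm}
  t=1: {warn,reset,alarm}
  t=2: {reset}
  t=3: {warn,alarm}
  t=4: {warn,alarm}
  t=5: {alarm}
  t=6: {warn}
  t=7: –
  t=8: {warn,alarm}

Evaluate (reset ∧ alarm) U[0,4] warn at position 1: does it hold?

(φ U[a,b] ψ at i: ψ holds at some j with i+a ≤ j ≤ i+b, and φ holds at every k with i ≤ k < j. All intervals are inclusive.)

Need some j in [1,5] with warn, and (reset ∧ alarm) at every k in [1,j-1].
  j=1: warn holds; no prefix to check → satisfied.

True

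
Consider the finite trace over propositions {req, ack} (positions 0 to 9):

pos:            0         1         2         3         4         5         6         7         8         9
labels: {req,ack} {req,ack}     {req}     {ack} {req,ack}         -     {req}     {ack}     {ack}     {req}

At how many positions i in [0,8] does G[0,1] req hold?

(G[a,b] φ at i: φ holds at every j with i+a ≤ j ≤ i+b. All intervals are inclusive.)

Evaluate at each i in [0,8]:
  i=0: ✓ (all of [0,1])
  i=1: ✓ (all of [1,2])
  i=2: ✗ (fails at j=3)
  i=3: ✗ (fails at j=3)
  i=4: ✗ (fails at j=5)
  i=5: ✗ (fails at j=5)
  i=6: ✗ (fails at j=7)
  i=7: ✗ (fails at j=7)
  i=8: ✗ (fails at j=8)
Positions where it holds: {0, 1} → 2.

2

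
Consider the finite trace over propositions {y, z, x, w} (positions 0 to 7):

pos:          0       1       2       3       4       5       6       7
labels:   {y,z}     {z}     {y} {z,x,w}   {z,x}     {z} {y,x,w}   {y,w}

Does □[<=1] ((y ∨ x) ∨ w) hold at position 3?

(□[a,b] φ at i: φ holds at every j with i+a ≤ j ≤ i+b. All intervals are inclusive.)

Check ((y ∨ x) ∨ w) at every j in [3,4]:
  j=3: true
  j=4: true
All positions satisfy it → formula holds.

Holds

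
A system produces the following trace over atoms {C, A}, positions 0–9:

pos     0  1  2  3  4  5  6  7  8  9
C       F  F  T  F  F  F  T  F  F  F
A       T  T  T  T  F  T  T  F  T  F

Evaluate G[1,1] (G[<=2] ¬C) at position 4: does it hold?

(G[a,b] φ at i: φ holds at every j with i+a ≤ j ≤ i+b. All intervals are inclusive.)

Check G[<=2] ¬C at every j in [5,5]:
  j=5: fails at 6
Fails at j=5 → formula fails.

Does not hold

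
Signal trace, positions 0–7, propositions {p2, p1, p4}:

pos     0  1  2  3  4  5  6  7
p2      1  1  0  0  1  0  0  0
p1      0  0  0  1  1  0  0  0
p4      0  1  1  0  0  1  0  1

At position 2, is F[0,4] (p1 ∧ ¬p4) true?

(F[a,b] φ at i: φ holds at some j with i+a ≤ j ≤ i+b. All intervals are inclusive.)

Holds

Check (p1 ∧ ¬p4) at each j in [2,6]:
  j=2: false
  j=3: true
  j=4: true
  j=5: false
  j=6: false
Found at j=3 → formula holds.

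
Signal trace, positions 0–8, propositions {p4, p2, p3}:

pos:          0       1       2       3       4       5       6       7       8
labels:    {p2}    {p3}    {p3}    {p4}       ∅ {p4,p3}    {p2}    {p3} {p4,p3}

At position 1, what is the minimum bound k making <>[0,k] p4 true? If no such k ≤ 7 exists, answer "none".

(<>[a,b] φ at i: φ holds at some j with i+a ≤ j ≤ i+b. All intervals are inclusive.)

2

Scan j = 1,2,… for p4:
  j=1: fails
  j=2: fails
  j=3: holds
First hit at j=3, so smallest k = 3-1 = 2.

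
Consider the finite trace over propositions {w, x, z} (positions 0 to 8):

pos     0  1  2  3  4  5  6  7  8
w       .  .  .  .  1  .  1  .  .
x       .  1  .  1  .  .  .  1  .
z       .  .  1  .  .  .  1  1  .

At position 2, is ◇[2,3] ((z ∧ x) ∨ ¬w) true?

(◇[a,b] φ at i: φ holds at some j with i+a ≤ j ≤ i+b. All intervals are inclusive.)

True

Check ((z ∧ x) ∨ ¬w) at each j in [4,5]:
  j=4: false
  j=5: true
Found at j=5 → formula holds.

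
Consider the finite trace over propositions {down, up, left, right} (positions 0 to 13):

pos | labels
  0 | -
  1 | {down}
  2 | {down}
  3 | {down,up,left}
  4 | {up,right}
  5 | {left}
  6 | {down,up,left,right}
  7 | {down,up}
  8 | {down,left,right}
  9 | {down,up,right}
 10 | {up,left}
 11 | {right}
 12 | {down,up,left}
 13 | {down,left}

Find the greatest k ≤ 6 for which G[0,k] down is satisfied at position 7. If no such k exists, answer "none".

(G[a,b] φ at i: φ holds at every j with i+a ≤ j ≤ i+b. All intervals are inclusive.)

2

down must hold from j=7 onward; find where it first fails.
  j=7: holds
  j=8: holds
  j=9: holds
  j=10: fails
Holds on [7,9], so largest k = 2.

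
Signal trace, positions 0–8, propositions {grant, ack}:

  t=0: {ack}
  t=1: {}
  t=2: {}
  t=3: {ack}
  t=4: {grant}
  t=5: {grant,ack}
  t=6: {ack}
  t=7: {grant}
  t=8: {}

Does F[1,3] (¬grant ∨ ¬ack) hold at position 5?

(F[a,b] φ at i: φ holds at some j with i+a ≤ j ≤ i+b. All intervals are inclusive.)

Check (¬grant ∨ ¬ack) at each j in [6,8]:
  j=6: true
  j=7: true
  j=8: true
Found at j=6 → formula holds.

Holds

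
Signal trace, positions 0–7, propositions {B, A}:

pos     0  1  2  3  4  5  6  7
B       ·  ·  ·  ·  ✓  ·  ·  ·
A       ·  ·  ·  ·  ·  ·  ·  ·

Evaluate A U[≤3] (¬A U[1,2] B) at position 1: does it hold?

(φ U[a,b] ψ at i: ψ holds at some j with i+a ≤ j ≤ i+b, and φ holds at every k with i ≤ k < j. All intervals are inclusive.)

False

Need some j in [1,4] with (¬A U[1,2] B), and A at every k in [1,j-1].
  j=1: (¬A U[1,2] B) — fails.
  j=2: (¬A U[1,2] B) holds, but A fails at k=1 → not this j.
  j=3: (¬A U[1,2] B) holds, but A fails at k=1 → not this j.
  j=4: (¬A U[1,2] B) — fails.
No j in the window works → until fails.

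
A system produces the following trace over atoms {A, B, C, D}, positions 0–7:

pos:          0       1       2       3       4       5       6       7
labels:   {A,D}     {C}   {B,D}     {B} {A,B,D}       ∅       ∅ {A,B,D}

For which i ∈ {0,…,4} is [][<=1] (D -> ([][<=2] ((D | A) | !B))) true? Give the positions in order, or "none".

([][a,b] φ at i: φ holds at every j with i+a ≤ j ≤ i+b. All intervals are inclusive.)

0, 3, 4

Evaluate at each i in [0,4]:
  i=0: ✓ (all of [0,1])
  i=1: ✗ (fails at j=2)
  i=2: ✗ (fails at j=2)
  i=3: ✓ (all of [3,4])
  i=4: ✓ (all of [4,5])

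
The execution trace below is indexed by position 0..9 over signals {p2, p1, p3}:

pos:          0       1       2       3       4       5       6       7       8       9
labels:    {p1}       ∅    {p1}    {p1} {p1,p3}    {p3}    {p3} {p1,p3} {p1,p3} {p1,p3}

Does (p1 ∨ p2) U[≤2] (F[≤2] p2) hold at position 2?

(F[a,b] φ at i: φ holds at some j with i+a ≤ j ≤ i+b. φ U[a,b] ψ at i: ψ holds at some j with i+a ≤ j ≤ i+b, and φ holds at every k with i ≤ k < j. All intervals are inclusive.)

Need some j in [2,4] with F[≤2] p2, and (p1 ∨ p2) at every k in [2,j-1].
  j=2: F[≤2] p2 — fails (none in [2,4]).
  j=3: F[≤2] p2 — fails (none in [3,5]).
  j=4: F[≤2] p2 — fails (none in [4,6]).
No j in the window works → until fails.

Does not hold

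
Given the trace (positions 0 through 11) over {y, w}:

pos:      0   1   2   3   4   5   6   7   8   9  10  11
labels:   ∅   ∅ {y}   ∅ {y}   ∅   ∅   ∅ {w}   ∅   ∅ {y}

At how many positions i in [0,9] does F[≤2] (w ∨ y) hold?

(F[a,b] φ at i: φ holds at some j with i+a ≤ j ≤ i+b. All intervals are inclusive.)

9

Evaluate at each i in [0,9]:
  i=0: ✓ (witness j=2)
  i=1: ✓ (witness j=2)
  i=2: ✓ (witness j=2)
  i=3: ✓ (witness j=4)
  i=4: ✓ (witness j=4)
  i=5: ✗ (none in [5,7])
  i=6: ✓ (witness j=8)
  i=7: ✓ (witness j=8)
  i=8: ✓ (witness j=8)
  i=9: ✓ (witness j=11)
Positions where it holds: {0, 1, 2, 3, 4, 6, 7, 8, 9} → 9.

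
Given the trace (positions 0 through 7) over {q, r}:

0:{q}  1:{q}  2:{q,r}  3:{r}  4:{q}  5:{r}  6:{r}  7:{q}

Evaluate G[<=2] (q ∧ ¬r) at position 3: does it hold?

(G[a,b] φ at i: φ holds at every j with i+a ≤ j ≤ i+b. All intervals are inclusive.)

Check (q ∧ ¬r) at every j in [3,5]:
  j=3: false
  j=4: true
  j=5: false
Fails at j=3 → formula fails.

No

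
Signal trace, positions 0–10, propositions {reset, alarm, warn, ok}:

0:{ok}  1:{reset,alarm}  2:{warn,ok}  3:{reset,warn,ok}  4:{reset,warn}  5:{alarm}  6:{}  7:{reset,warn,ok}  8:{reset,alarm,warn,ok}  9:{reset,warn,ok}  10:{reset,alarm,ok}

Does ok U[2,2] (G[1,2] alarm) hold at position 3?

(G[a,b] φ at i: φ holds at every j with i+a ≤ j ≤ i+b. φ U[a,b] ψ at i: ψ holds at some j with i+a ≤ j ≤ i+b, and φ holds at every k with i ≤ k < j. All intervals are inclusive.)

Need some j in [5,5] with G[1,2] alarm, and ok at every k in [3,j-1].
  j=5: G[1,2] alarm — fails at 6.
No j in the window works → until fails.

False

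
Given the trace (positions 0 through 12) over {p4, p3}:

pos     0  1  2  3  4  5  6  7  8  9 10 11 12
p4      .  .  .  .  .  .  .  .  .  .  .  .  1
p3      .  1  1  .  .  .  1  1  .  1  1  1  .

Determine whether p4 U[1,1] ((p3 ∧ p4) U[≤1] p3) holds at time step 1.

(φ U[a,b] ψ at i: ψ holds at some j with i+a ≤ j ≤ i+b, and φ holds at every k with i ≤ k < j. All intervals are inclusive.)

Need some j in [2,2] with ((p3 ∧ p4) U[≤1] p3), and p4 at every k in [1,j-1].
  j=2: ((p3 ∧ p4) U[≤1] p3) holds, but p4 fails at k=1 → not this j.
No j in the window works → until fails.

Does not hold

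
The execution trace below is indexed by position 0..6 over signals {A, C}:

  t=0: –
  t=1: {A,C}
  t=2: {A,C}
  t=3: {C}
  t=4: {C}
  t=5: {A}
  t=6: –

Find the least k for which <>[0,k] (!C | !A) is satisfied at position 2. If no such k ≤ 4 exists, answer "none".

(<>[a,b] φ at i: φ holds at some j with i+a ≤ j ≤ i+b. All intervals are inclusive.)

1

Scan j = 2,3,… for (!C | !A):
  j=2: fails
  j=3: holds
First hit at j=3, so smallest k = 3-2 = 1.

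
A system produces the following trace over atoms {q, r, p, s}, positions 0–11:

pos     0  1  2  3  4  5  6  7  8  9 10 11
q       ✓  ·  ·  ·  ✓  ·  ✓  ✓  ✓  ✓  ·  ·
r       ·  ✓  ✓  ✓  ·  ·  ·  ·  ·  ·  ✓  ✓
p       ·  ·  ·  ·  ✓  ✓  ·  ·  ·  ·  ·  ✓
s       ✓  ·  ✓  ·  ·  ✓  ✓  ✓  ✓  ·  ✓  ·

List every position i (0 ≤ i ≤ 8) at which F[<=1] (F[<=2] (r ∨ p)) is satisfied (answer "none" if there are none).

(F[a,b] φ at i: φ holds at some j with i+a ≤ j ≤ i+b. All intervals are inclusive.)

0, 1, 2, 3, 4, 5, 7, 8

Evaluate at each i in [0,8]:
  i=0: ✓ (witness j=0)
  i=1: ✓ (witness j=1)
  i=2: ✓ (witness j=2)
  i=3: ✓ (witness j=3)
  i=4: ✓ (witness j=4)
  i=5: ✓ (witness j=5)
  i=6: ✗ (none in [6,7])
  i=7: ✓ (witness j=8)
  i=8: ✓ (witness j=8)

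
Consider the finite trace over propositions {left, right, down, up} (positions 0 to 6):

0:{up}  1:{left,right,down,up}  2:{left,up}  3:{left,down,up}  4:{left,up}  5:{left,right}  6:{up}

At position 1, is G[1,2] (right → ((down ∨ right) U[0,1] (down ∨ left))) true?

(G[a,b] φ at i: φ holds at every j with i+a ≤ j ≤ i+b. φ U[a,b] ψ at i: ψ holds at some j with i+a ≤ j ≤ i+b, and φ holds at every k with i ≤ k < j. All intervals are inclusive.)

Yes

Check (right → ((down ∨ right) U[0,1] (down ∨ left))) at every j in [2,3]:
  j=2: antecedent false → ✓
  j=3: antecedent false → ✓
All positions satisfy it → formula holds.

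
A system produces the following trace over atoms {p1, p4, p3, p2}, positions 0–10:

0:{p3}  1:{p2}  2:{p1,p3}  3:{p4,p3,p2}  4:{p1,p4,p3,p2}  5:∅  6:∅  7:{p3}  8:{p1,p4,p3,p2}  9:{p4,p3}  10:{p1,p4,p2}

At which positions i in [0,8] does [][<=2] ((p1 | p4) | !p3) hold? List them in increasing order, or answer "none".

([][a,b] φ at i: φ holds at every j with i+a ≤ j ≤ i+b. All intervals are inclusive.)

1, 2, 3, 4, 8

Evaluate at each i in [0,8]:
  i=0: ✗ (fails at j=0)
  i=1: ✓ (all of [1,3])
  i=2: ✓ (all of [2,4])
  i=3: ✓ (all of [3,5])
  i=4: ✓ (all of [4,6])
  i=5: ✗ (fails at j=7)
  i=6: ✗ (fails at j=7)
  i=7: ✗ (fails at j=7)
  i=8: ✓ (all of [8,10])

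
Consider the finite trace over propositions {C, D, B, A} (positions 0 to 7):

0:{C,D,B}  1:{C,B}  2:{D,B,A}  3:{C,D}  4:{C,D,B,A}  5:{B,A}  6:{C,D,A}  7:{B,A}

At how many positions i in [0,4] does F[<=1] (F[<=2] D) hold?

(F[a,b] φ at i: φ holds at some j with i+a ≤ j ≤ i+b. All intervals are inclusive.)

Evaluate at each i in [0,4]:
  i=0: ✓ (witness j=0)
  i=1: ✓ (witness j=1)
  i=2: ✓ (witness j=2)
  i=3: ✓ (witness j=3)
  i=4: ✓ (witness j=4)
Positions where it holds: {0, 1, 2, 3, 4} → 5.

5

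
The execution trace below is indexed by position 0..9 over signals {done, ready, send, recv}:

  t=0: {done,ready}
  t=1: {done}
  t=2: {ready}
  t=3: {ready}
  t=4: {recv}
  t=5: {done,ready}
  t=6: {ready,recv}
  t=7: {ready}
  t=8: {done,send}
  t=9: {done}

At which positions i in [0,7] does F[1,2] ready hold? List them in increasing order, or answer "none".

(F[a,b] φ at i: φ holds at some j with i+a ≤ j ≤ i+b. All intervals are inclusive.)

Evaluate at each i in [0,7]:
  i=0: ✓ (witness j=2)
  i=1: ✓ (witness j=2)
  i=2: ✓ (witness j=3)
  i=3: ✓ (witness j=5)
  i=4: ✓ (witness j=5)
  i=5: ✓ (witness j=6)
  i=6: ✓ (witness j=7)
  i=7: ✗ (none in [8,9])

0, 1, 2, 3, 4, 5, 6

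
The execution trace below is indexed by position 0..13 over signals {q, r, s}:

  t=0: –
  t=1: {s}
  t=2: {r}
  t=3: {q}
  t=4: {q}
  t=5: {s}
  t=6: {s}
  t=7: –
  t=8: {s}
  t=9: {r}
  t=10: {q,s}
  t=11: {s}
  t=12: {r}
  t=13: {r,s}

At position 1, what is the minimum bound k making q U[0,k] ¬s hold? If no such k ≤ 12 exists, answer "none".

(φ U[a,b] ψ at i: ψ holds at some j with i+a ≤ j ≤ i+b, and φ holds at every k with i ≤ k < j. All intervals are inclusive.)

Need earliest j ≥ 1 with ¬s, and q at every k in [1,j-1].
  j=1: rhs fails.
  j=2: rhs holds but lhs fails at k=1.
  j=3: rhs holds but lhs fails at k=1.
  j=4: rhs holds but lhs fails at k=1.
  j=5: rhs fails.
  j=6: rhs fails.
  j=7: rhs holds but lhs fails at k=1.
  j=8: rhs fails.
  j=9: rhs holds but lhs fails at k=1.
  j=10: rhs fails.
  j=11: rhs fails.
  j=12: rhs holds but lhs fails at k=1.
  j=13: rhs fails.
No witness within the range → none.

none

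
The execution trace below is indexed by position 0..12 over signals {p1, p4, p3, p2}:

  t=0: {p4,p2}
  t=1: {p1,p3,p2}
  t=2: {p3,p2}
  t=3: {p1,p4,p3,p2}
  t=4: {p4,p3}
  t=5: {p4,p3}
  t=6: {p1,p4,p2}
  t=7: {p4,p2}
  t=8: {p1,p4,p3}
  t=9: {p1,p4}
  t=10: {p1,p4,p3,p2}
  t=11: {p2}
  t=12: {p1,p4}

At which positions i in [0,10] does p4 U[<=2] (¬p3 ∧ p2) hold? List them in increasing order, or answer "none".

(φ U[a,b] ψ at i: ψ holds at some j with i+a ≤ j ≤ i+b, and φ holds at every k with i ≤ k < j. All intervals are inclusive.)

0, 4, 5, 6, 7, 9, 10

Evaluate at each i in [0,10]:
  i=0: ✓ (rhs at j=0)
  i=1: ✗ (no rhs in [1,3])
  i=2: ✗ (no rhs in [2,4])
  i=3: ✗ (no rhs in [3,5])
  i=4: ✓ (rhs at j=6; lhs holds on [4,5])
  i=5: ✓ (rhs at j=6; lhs holds on [5,5])
  i=6: ✓ (rhs at j=6)
  i=7: ✓ (rhs at j=7)
  i=8: ✗ (no rhs in [8,10])
  i=9: ✓ (rhs at j=11; lhs holds on [9,10])
  i=10: ✓ (rhs at j=11; lhs holds on [10,10])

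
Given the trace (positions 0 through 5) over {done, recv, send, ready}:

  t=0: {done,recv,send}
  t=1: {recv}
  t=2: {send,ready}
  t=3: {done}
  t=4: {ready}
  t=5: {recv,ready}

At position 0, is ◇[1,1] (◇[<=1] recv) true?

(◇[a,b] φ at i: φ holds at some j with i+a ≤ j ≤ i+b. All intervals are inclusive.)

Check ◇[<=1] recv at each j in [1,1]:
  j=1: holds (witness at 1)
Found at j=1 → formula holds.

Holds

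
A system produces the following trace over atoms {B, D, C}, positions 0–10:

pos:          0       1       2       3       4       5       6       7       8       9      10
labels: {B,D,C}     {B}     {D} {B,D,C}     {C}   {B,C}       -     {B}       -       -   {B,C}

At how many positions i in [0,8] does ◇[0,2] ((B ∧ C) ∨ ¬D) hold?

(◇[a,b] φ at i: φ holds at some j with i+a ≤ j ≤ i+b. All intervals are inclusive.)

Evaluate at each i in [0,8]:
  i=0: ✓ (witness j=0)
  i=1: ✓ (witness j=1)
  i=2: ✓ (witness j=3)
  i=3: ✓ (witness j=3)
  i=4: ✓ (witness j=4)
  i=5: ✓ (witness j=5)
  i=6: ✓ (witness j=6)
  i=7: ✓ (witness j=7)
  i=8: ✓ (witness j=8)
Positions where it holds: {0, 1, 2, 3, 4, 5, 6, 7, 8} → 9.

9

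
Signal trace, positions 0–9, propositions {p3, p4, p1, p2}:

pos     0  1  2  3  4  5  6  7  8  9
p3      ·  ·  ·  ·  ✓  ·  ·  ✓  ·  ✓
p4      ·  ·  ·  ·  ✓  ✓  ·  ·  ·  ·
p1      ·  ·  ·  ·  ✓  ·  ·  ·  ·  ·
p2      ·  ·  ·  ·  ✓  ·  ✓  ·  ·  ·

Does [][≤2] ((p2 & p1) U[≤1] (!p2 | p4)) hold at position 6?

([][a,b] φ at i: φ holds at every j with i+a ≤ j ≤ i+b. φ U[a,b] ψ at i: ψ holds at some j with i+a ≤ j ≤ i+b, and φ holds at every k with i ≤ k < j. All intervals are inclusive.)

Does not hold

Check ((p2 & p1) U[≤1] (!p2 | p4)) at every j in [6,8]:
  j=6: fails
  j=7: holds
  j=8: holds
Fails at j=6 → formula fails.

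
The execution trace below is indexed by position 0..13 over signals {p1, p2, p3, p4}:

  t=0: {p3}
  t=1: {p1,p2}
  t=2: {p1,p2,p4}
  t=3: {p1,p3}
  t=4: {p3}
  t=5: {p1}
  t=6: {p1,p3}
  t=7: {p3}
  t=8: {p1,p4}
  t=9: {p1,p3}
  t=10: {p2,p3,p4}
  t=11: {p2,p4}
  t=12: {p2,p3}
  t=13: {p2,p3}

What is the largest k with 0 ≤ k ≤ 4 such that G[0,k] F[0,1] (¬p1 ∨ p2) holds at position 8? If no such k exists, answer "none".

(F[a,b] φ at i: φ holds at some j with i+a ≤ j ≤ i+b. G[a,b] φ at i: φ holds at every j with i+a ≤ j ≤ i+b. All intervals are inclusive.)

none

F[0,1] (¬p1 ∨ p2) must hold from j=8 onward; find where it first fails.
  j=8: fails → no k works.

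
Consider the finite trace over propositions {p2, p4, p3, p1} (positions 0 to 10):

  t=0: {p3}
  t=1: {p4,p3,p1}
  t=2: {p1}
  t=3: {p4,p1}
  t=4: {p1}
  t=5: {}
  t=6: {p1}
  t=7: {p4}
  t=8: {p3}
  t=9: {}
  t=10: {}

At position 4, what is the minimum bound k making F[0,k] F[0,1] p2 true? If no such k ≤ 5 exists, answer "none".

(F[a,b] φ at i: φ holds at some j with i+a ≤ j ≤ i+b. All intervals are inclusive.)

Scan j = 4,5,… for F[0,1] p2:
  j=4: fails
  j=5: fails
  j=6: fails
  j=7: fails
  j=8: fails
  j=9: fails
No j in [4,9] satisfies it → none.

none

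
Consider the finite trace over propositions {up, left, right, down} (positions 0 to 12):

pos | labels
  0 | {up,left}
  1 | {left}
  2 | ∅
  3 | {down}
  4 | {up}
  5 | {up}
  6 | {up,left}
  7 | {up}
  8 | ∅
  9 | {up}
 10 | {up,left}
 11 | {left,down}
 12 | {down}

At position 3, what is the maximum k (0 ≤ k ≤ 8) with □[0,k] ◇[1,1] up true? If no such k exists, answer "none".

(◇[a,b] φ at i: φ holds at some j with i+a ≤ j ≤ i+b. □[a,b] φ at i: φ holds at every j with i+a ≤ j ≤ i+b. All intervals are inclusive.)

3

◇[1,1] up must hold from j=3 onward; find where it first fails.
  j=3: holds
  j=4: holds
  j=5: holds
  j=6: holds
  j=7: fails
Holds on [3,6], so largest k = 3.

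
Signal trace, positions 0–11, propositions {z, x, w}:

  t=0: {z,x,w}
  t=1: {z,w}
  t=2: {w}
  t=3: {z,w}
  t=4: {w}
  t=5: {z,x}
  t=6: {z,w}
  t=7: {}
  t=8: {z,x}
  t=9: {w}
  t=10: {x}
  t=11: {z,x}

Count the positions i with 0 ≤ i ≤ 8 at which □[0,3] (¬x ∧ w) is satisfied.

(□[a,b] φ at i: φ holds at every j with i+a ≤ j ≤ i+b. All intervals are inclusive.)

1

Evaluate at each i in [0,8]:
  i=0: ✗ (fails at j=0)
  i=1: ✓ (all of [1,4])
  i=2: ✗ (fails at j=5)
  i=3: ✗ (fails at j=5)
  i=4: ✗ (fails at j=5)
  i=5: ✗ (fails at j=5)
  i=6: ✗ (fails at j=7)
  i=7: ✗ (fails at j=7)
  i=8: ✗ (fails at j=8)
Positions where it holds: {1} → 1.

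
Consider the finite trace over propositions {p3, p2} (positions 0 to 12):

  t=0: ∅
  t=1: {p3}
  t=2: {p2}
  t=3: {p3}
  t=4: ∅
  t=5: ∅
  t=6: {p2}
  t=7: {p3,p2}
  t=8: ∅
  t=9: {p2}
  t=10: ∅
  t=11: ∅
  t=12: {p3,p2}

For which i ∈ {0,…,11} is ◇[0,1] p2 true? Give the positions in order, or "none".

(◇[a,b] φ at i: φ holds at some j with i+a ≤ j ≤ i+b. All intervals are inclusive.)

Evaluate at each i in [0,11]:
  i=0: ✗ (none in [0,1])
  i=1: ✓ (witness j=2)
  i=2: ✓ (witness j=2)
  i=3: ✗ (none in [3,4])
  i=4: ✗ (none in [4,5])
  i=5: ✓ (witness j=6)
  i=6: ✓ (witness j=6)
  i=7: ✓ (witness j=7)
  i=8: ✓ (witness j=9)
  i=9: ✓ (witness j=9)
  i=10: ✗ (none in [10,11])
  i=11: ✓ (witness j=12)

1, 2, 5, 6, 7, 8, 9, 11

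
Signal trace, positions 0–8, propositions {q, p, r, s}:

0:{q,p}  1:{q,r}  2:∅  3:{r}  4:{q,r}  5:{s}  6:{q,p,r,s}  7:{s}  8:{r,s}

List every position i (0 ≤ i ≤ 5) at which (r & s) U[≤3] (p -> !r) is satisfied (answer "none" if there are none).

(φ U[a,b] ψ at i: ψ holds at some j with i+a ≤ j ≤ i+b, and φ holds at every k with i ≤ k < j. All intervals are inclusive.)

Evaluate at each i in [0,5]:
  i=0: ✓ (rhs at j=0)
  i=1: ✓ (rhs at j=1)
  i=2: ✓ (rhs at j=2)
  i=3: ✓ (rhs at j=3)
  i=4: ✓ (rhs at j=4)
  i=5: ✓ (rhs at j=5)

0, 1, 2, 3, 4, 5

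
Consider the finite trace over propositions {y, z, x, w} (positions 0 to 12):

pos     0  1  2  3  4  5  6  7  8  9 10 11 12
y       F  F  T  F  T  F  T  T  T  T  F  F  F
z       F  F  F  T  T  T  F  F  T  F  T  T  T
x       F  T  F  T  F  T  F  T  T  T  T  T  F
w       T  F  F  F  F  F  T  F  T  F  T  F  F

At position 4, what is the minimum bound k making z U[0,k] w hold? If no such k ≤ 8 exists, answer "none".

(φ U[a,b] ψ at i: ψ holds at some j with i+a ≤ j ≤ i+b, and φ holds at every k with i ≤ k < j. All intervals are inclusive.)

Need earliest j ≥ 4 with w, and z at every k in [4,j-1].
  j=4: rhs fails.
  j=5: rhs fails.
  j=6: rhs holds; lhs holds on [4,5]. k = 2.

2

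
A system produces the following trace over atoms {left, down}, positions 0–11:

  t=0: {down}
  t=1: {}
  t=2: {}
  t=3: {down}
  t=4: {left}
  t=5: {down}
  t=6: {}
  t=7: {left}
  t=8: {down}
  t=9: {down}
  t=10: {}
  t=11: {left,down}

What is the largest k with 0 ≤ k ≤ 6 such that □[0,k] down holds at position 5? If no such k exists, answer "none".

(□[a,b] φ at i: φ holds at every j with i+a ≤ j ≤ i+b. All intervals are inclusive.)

0

down must hold from j=5 onward; find where it first fails.
  j=5: holds
  j=6: fails
Holds on [5,5], so largest k = 0.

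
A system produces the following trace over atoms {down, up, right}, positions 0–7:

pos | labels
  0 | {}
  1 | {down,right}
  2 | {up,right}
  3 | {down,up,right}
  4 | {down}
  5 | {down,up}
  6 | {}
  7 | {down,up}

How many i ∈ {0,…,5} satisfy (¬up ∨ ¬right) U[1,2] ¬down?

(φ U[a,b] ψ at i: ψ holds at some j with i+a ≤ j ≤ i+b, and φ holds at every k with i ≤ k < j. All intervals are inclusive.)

4

Evaluate at each i in [0,5]:
  i=0: ✓ (rhs at j=2; lhs holds on [0,1])
  i=1: ✓ (rhs at j=2; lhs holds on [1,1])
  i=2: ✗ (no rhs in [3,4])
  i=3: ✗ (no rhs in [4,5])
  i=4: ✓ (rhs at j=6; lhs holds on [4,5])
  i=5: ✓ (rhs at j=6; lhs holds on [5,5])
Positions where it holds: {0, 1, 4, 5} → 4.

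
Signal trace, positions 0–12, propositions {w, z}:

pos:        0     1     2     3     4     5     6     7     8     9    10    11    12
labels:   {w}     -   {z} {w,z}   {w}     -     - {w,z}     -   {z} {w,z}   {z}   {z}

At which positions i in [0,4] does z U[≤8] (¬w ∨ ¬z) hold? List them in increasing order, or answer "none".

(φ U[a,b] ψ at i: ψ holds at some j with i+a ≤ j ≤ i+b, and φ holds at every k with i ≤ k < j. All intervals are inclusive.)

0, 1, 2, 3, 4

Evaluate at each i in [0,4]:
  i=0: ✓ (rhs at j=0)
  i=1: ✓ (rhs at j=1)
  i=2: ✓ (rhs at j=2)
  i=3: ✓ (rhs at j=4; lhs holds on [3,3])
  i=4: ✓ (rhs at j=4)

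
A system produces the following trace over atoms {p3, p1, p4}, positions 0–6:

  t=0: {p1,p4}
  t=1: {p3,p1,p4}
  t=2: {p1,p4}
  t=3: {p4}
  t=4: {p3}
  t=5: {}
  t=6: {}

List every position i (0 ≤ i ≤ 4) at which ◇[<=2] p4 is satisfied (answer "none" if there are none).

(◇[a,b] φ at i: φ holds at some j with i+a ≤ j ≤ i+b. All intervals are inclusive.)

Evaluate at each i in [0,4]:
  i=0: ✓ (witness j=0)
  i=1: ✓ (witness j=1)
  i=2: ✓ (witness j=2)
  i=3: ✓ (witness j=3)
  i=4: ✗ (none in [4,6])

0, 1, 2, 3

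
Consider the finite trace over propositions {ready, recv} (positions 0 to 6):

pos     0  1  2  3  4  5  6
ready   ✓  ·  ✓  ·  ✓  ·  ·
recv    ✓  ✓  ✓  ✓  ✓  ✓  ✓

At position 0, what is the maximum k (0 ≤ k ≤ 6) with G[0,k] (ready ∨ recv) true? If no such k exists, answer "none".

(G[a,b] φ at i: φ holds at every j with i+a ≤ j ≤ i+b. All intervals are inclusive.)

(ready ∨ recv) must hold from j=0 onward; find where it first fails.
  j=0: holds
  j=1: holds
  j=2: holds
  j=3: holds
  j=4: holds
  j=5: holds
  j=6: holds
Holds through j=6; largest k = 6.

6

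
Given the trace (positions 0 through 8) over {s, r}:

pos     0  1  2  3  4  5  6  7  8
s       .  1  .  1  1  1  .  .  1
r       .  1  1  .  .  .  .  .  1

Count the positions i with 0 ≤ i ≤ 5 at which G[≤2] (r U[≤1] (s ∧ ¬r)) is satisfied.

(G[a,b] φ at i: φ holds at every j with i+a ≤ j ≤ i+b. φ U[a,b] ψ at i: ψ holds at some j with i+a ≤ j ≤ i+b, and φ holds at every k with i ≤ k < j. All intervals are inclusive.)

Evaluate at each i in [0,5]:
  i=0: ✗ (fails at j=0)
  i=1: ✗ (fails at j=1)
  i=2: ✓ (all of [2,4])
  i=3: ✓ (all of [3,5])
  i=4: ✗ (fails at j=6)
  i=5: ✗ (fails at j=6)
Positions where it holds: {2, 3} → 2.

2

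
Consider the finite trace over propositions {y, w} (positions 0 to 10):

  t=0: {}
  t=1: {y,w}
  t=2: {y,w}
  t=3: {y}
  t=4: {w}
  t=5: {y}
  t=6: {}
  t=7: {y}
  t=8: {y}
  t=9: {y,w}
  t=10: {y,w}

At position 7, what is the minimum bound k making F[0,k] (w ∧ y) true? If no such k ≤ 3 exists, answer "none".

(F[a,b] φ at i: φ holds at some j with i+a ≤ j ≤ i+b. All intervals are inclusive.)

2

Scan j = 7,8,… for (w ∧ y):
  j=7: fails
  j=8: fails
  j=9: holds
First hit at j=9, so smallest k = 9-7 = 2.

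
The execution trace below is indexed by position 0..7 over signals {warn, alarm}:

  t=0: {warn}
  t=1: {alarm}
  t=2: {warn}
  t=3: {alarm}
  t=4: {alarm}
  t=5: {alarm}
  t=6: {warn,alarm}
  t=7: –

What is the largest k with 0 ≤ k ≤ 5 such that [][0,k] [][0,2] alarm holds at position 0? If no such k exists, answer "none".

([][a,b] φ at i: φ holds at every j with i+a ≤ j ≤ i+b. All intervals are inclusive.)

none

[][0,2] alarm must hold from j=0 onward; find where it first fails.
  j=0: fails → no k works.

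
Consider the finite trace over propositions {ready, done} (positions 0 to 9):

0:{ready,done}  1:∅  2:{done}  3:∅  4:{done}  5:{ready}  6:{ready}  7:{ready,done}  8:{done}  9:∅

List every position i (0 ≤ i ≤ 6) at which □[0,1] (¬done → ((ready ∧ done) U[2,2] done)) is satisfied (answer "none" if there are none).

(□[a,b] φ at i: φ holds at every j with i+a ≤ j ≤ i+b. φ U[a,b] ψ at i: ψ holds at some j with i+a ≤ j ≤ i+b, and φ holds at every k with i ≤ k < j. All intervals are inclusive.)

Evaluate at each i in [0,6]:
  i=0: ✗ (fails at j=1)
  i=1: ✗ (fails at j=1)
  i=2: ✗ (fails at j=3)
  i=3: ✗ (fails at j=3)
  i=4: ✗ (fails at j=5)
  i=5: ✗ (fails at j=5)
  i=6: ✗ (fails at j=6)

none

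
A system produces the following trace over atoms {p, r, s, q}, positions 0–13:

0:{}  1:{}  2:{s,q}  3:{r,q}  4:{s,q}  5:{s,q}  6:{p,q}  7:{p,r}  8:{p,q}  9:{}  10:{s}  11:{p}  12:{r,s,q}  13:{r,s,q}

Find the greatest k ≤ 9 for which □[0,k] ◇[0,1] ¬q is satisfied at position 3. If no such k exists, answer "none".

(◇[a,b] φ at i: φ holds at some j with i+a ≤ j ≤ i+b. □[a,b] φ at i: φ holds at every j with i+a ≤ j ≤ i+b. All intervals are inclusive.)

◇[0,1] ¬q must hold from j=3 onward; find where it first fails.
  j=3: fails → no k works.

none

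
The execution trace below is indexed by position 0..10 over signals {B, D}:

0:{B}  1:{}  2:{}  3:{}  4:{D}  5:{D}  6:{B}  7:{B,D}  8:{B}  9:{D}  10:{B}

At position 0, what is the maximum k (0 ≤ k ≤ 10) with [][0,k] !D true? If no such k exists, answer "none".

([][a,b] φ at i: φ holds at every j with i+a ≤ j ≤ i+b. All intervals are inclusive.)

3

!D must hold from j=0 onward; find where it first fails.
  j=0: holds
  j=1: holds
  j=2: holds
  j=3: holds
  j=4: fails
Holds on [0,3], so largest k = 3.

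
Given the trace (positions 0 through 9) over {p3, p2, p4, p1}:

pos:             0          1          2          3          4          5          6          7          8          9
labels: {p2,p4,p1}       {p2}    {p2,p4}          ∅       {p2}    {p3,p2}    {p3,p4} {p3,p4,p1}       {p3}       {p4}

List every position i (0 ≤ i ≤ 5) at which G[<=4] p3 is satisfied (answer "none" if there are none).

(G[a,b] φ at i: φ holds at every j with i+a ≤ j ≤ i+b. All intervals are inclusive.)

Evaluate at each i in [0,5]:
  i=0: ✗ (fails at j=0)
  i=1: ✗ (fails at j=1)
  i=2: ✗ (fails at j=2)
  i=3: ✗ (fails at j=3)
  i=4: ✗ (fails at j=4)
  i=5: ✗ (fails at j=9)

none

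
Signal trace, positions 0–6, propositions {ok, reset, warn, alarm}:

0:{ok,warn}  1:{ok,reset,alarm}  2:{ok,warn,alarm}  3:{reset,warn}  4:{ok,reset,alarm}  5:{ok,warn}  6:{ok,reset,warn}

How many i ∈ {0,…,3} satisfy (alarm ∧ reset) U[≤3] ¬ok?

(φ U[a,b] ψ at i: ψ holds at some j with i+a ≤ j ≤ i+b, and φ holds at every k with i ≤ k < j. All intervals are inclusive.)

1

Evaluate at each i in [0,3]:
  i=0: ✗ (lhs fails at k=0 before rhs at j=3)
  i=1: ✗ (lhs fails at k=2 before rhs at j=3)
  i=2: ✗ (lhs fails at k=2 before rhs at j=3)
  i=3: ✓ (rhs at j=3)
Positions where it holds: {3} → 1.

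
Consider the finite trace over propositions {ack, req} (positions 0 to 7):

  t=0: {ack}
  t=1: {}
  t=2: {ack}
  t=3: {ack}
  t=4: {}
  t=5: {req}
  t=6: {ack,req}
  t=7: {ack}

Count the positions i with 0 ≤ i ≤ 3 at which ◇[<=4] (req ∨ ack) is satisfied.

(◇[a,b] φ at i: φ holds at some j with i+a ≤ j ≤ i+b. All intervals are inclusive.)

4

Evaluate at each i in [0,3]:
  i=0: ✓ (witness j=0)
  i=1: ✓ (witness j=2)
  i=2: ✓ (witness j=2)
  i=3: ✓ (witness j=3)
Positions where it holds: {0, 1, 2, 3} → 4.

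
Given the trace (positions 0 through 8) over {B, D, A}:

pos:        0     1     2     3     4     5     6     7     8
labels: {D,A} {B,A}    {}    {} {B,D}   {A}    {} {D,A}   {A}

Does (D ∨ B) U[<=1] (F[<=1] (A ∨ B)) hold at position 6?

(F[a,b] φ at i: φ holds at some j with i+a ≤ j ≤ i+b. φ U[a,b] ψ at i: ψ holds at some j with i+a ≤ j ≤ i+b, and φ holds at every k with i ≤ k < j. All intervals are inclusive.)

Need some j in [6,7] with F[<=1] (A ∨ B), and (D ∨ B) at every k in [6,j-1].
  j=6: F[<=1] (A ∨ B) holds; no prefix to check → satisfied.

Yes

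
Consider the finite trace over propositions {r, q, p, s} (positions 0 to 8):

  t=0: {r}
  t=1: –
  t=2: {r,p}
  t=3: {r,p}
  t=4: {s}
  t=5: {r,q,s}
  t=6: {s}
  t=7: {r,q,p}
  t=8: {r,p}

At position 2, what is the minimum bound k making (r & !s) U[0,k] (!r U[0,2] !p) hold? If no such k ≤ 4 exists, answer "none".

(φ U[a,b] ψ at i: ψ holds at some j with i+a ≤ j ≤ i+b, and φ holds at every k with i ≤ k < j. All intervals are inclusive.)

2

Need earliest j ≥ 2 with (!r U[0,2] !p), and (r & !s) at every k in [2,j-1].
  j=2: rhs fails.
  j=3: rhs fails.
  j=4: rhs holds; lhs holds on [2,3]. k = 2.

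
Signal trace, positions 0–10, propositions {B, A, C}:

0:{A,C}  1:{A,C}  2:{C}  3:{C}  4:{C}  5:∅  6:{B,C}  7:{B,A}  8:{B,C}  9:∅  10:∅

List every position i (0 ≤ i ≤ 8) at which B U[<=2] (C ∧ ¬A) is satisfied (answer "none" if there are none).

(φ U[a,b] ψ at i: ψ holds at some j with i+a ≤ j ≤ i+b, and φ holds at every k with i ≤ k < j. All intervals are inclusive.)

Evaluate at each i in [0,8]:
  i=0: ✗ (lhs fails at k=0 before rhs at j=2)
  i=1: ✗ (lhs fails at k=1 before rhs at j=2)
  i=2: ✓ (rhs at j=2)
  i=3: ✓ (rhs at j=3)
  i=4: ✓ (rhs at j=4)
  i=5: ✗ (lhs fails at k=5 before rhs at j=6)
  i=6: ✓ (rhs at j=6)
  i=7: ✓ (rhs at j=8; lhs holds on [7,7])
  i=8: ✓ (rhs at j=8)

2, 3, 4, 6, 7, 8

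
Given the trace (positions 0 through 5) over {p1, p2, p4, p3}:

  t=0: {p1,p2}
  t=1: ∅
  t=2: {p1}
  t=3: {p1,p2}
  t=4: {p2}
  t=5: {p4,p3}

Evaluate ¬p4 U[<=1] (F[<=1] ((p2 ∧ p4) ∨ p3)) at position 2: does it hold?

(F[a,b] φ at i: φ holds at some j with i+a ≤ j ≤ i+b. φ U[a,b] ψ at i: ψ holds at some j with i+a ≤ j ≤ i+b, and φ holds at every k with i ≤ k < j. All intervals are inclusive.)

Need some j in [2,3] with F[<=1] ((p2 ∧ p4) ∨ p3), and ¬p4 at every k in [2,j-1].
  j=2: F[<=1] ((p2 ∧ p4) ∨ p3) — fails (none in [2,3]).
  j=3: F[<=1] ((p2 ∧ p4) ∨ p3) — fails (none in [3,4]).
No j in the window works → until fails.

False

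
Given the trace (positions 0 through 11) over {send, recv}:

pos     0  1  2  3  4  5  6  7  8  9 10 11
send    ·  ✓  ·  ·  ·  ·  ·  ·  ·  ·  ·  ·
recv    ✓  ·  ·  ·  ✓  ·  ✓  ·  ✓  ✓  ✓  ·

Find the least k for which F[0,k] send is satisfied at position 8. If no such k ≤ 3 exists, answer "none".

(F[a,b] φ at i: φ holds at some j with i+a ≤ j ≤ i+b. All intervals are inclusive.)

Scan j = 8,9,… for send:
  j=8: fails
  j=9: fails
  j=10: fails
  j=11: fails
No j in [8,11] satisfies it → none.

none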